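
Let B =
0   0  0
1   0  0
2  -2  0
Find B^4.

[[0, 0, 0], [0, 0, 0], [0, 0, 0]]

B is strictly triangular, hence nilpotent: B^3 = 0, so B^4 = 0.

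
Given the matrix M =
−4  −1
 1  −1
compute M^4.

M^2 = [[15, 5], [−5, 0]]
M^3 = [[−55, −20], [20, 5]]
M^4 = [[200, 75], [−75, −25]]

[[200, 75], [−75, −25]]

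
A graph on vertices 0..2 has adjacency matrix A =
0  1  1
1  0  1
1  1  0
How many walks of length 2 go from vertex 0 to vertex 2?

The number of length-2 walks from vertex 0 to vertex 2 is entry (0,2) of A², where A is the adjacency matrix.
A² = [[2, 1, 1], [1, 2, 1], [1, 1, 2]]

1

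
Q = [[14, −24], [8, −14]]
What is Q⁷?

tr Q = 0 and det Q = −4, so the characteristic polynomial is λ² − (0)λ + (−4) with roots −2 and 2.
Eigenvectors give P = [[3, −2], [2, −1]] with P⁻¹ = [[−1, 2], [−2, 3]], and Q = P·diag(−2, 2)·P⁻¹.
Then Q⁷ = P·diag(−128, 128)·P⁻¹ = [[−384, −256], [−256, −128]] · [[−1, 2], [−2, 3]] = [[896, −1536], [512, −896]].

[[896, −1536], [512, −896]]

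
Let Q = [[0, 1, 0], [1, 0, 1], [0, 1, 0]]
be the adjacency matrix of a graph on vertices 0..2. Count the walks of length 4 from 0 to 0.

2

The number of length-4 walks from vertex 0 to vertex 0 is entry (0,0) of Q^4, where Q is the adjacency matrix.
Q^2 = [[1, 0, 1], [0, 2, 0], [1, 0, 1]]
Q^3 = [[0, 2, 0], [2, 0, 2], [0, 2, 0]]
Q^4 = [[2, 0, 2], [0, 4, 0], [2, 0, 2]]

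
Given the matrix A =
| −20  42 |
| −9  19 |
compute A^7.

tr A = −1 and det A = −2, so the characteristic polynomial is λ² − (−1)λ + (−2) with roots −2 and 1.
Eigenvectors give P = [[7, 2], [3, 1]] with P⁻¹ = [[1, −2], [−3, 7]], and A = P·diag(−2, 1)·P⁻¹.
Then A^7 = P·diag(−128, 1)·P⁻¹ = [[−896, 2], [−384, 1]] · [[1, −2], [−3, 7]] = [[−902, 1806], [−387, 775]].

[[−902, 1806], [−387, 775]]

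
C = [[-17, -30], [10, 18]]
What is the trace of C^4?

tr C = 1 and det C = -6, so the characteristic polynomial is λ² − (1)λ + (-6) with roots -2 and 3.
Eigenvectors give P = [[-2, -3], [1, 2]] with P⁻¹ = [[-2, -3], [1, 2]], and C = P·diag(-2, 3)·P⁻¹.
Then C^4 = P·diag(16, 81)·P⁻¹ = [[-32, -243], [16, 162]] · [[-2, -3], [1, 2]] = [[-179, -390], [130, 276]].

97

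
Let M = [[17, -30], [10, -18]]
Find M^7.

[[7073, -13890], [4630, -9132]]

tr M = -1 and det M = -6, so the characteristic polynomial is λ² − (-1)λ + (-6) with roots -3 and 2.
Eigenvectors give P = [[-3, 2], [-2, 1]] with P⁻¹ = [[1, -2], [2, -3]], and M = P·diag(-3, 2)·P⁻¹.
Then M^7 = P·diag(-2187, 128)·P⁻¹ = [[6561, 256], [4374, 128]] · [[1, -2], [2, -3]] = [[7073, -13890], [4630, -9132]].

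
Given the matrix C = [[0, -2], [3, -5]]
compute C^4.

tr C = -5 and det C = 6, so the characteristic polynomial is λ² − (-5)λ + (6) with roots -3 and -2.
Eigenvectors give P = [[-2, 1], [-3, 1]] with P⁻¹ = [[1, -1], [3, -2]], and C = P·diag(-3, -2)·P⁻¹.
Then C^4 = P·diag(81, 16)·P⁻¹ = [[-162, 16], [-243, 16]] · [[1, -1], [3, -2]] = [[-114, 130], [-195, 211]].

[[-114, 130], [-195, 211]]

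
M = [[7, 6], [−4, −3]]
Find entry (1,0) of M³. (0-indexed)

−52

tr M = 4 and det M = 3, so the characteristic polynomial is λ² − (4)λ + (3) with roots 1 and 3.
Eigenvectors give P = [[−1, 3], [1, −2]] with P⁻¹ = [[2, 3], [1, 1]], and M = P·diag(1, 3)·P⁻¹.
Then M³ = P·diag(1, 27)·P⁻¹ = [[−1, 81], [1, −54]] · [[2, 3], [1, 1]] = [[79, 78], [−52, −51]].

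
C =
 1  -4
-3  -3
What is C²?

[[13, 8], [6, 21]]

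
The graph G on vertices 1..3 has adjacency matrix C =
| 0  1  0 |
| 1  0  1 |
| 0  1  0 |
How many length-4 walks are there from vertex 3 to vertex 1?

2

The number of length-4 walks from vertex 3 to vertex 1 is entry (3,1) of C⁴, where C is the adjacency matrix.
C² = [[1, 0, 1], [0, 2, 0], [1, 0, 1]]
C³ = [[0, 2, 0], [2, 0, 2], [0, 2, 0]]
C⁴ = [[2, 0, 2], [0, 4, 0], [2, 0, 2]]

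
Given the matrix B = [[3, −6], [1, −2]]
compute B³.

B² = B (a projection; rank 1, trace 1), so B³ = B.

[[3, −6], [1, −2]]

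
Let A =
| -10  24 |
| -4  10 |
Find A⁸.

[[256, 0], [0, 256]]

tr A = 0 and det A = -4, so the characteristic polynomial is λ² − (0)λ + (-4) with roots 2 and -2.
Eigenvectors give P = [[-2, 3], [-1, 1]] with P⁻¹ = [[1, -3], [1, -2]], and A = P·diag(2, -2)·P⁻¹.
Then A⁸ = P·diag(256, 256)·P⁻¹ = [[-512, 768], [-256, 256]] · [[1, -3], [1, -2]] = [[256, 0], [0, 256]].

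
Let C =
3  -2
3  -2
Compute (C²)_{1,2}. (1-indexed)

-2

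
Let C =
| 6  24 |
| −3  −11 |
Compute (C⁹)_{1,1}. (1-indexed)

152856

tr C = −5 and det C = 6, so the characteristic polynomial is λ² − (−5)λ + (6) with roots −3 and −2.
Eigenvectors give P = [[−8, −3], [3, 1]] with P⁻¹ = [[1, 3], [−3, −8]], and C = P·diag(−3, −2)·P⁻¹.
Then C⁹ = P·diag(−19683, −512)·P⁻¹ = [[157464, 1536], [−59049, −512]] · [[1, 3], [−3, −8]] = [[152856, 460104], [−57513, −173051]].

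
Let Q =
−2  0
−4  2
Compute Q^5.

[[−32, 0], [−64, 32]]

tr Q = 0 and det Q = −4, so the characteristic polynomial is λ² − (0)λ + (−4) with roots −2 and 2.
Eigenvectors give P = [[−1, 0], [−1, 1]] with P⁻¹ = [[−1, 0], [−1, 1]], and Q = P·diag(−2, 2)·P⁻¹.
Then Q^5 = P·diag(−32, 32)·P⁻¹ = [[32, 0], [32, 32]] · [[−1, 0], [−1, 1]] = [[−32, 0], [−64, 32]].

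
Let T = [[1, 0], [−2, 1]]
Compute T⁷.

[[1, 0], [−14, 1]]

T = I + N where N = [[0, 0], [−2, 0]] is strictly lower-triangular, so N² = 0.
(I + N)⁷ = I + 7·N = [[1, 0], [−14, 1]].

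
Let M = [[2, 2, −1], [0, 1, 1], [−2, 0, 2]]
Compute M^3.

M^2 = [[6, 6, −2], [−2, 1, 3], [−8, −4, 6]]
M^3 = [[16, 18, −4], [−10, −3, 9], [−28, −20, 16]]

[[16, 18, −4], [−10, −3, 9], [−28, −20, 16]]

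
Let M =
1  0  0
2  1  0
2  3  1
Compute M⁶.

[[1, 0, 0], [12, 1, 0], [102, 18, 1]]

M = I + N where N = [[0, 0, 0], [2, 0, 0], [2, 3, 0]] is strictly lower-triangular, so N³ = 0.
(I + N)⁶ = I + 6·N + 15·N² = [[1, 0, 0], [12, 1, 0], [102, 18, 1]].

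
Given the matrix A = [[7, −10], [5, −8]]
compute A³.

tr A = −1 and det A = −6, so the characteristic polynomial is λ² − (−1)λ + (−6) with roots 2 and −3.
Eigenvectors give P = [[2, 1], [1, 1]] with P⁻¹ = [[1, −1], [−1, 2]], and A = P·diag(2, −3)·P⁻¹.
Then A³ = P·diag(8, −27)·P⁻¹ = [[16, −27], [8, −27]] · [[1, −1], [−1, 2]] = [[43, −70], [35, −62]].

[[43, −70], [35, −62]]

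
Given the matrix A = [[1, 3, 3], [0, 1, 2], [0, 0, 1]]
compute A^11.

[[1, 33, 363], [0, 1, 22], [0, 0, 1]]

A = I + N where N = [[0, 3, 3], [0, 0, 2], [0, 0, 0]] is strictly upper-triangular, so N^3 = 0.
(I + N)^11 = I + 11·N + 55·N^2 = [[1, 33, 363], [0, 1, 22], [0, 0, 1]].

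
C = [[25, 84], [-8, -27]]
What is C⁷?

tr C = -2 and det C = -3, so the characteristic polynomial is λ² − (-2)λ + (-3) with roots 1 and -3.
Eigenvectors give P = [[7, -3], [-2, 1]] with P⁻¹ = [[1, 3], [2, 7]], and C = P·diag(1, -3)·P⁻¹.
Then C⁷ = P·diag(1, -2187)·P⁻¹ = [[7, 6561], [-2, -2187]] · [[1, 3], [2, 7]] = [[13129, 45948], [-4376, -15315]].

[[13129, 45948], [-4376, -15315]]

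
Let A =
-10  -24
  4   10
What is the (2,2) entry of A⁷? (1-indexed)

640

tr A = 0 and det A = -4, so the characteristic polynomial is λ² − (0)λ + (-4) with roots 2 and -2.
Eigenvectors give P = [[2, 3], [-1, -1]] with P⁻¹ = [[-1, -3], [1, 2]], and A = P·diag(2, -2)·P⁻¹.
Then A⁷ = P·diag(128, -128)·P⁻¹ = [[256, -384], [-128, 128]] · [[-1, -3], [1, 2]] = [[-640, -1536], [256, 640]].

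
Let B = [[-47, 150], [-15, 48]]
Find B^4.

tr B = 1 and det B = -6, so the characteristic polynomial is λ² − (1)λ + (-6) with roots 3 and -2.
Eigenvectors give P = [[3, 10], [1, 3]] with P⁻¹ = [[-3, 10], [1, -3]], and B = P·diag(3, -2)·P⁻¹.
Then B^4 = P·diag(81, 16)·P⁻¹ = [[243, 160], [81, 48]] · [[-3, 10], [1, -3]] = [[-569, 1950], [-195, 666]].

[[-569, 1950], [-195, 666]]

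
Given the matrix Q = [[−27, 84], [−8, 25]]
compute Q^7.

[[−15315, 45948], [−4376, 13129]]

tr Q = −2 and det Q = −3, so the characteristic polynomial is λ² − (−2)λ + (−3) with roots −3 and 1.
Eigenvectors give P = [[7, 3], [2, 1]] with P⁻¹ = [[1, −3], [−2, 7]], and Q = P·diag(−3, 1)·P⁻¹.
Then Q^7 = P·diag(−2187, 1)·P⁻¹ = [[−15309, 3], [−4374, 1]] · [[1, −3], [−2, 7]] = [[−15315, 45948], [−4376, 13129]].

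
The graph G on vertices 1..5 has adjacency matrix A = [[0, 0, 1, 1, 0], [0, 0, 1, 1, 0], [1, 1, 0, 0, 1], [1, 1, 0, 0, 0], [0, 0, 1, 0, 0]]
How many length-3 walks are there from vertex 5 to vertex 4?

The number of length-3 walks from vertex 5 to vertex 4 is entry (5,4) of A³, where A is the adjacency matrix.
A² = [[2, 2, 0, 0, 1], [2, 2, 0, 0, 1], [0, 0, 3, 2, 0], [0, 0, 2, 2, 0], [1, 1, 0, 0, 1]]
A³ = [[0, 0, 5, 4, 0], [0, 0, 5, 4, 0], [5, 5, 0, 0, 3], [4, 4, 0, 0, 2], [0, 0, 3, 2, 0]]

2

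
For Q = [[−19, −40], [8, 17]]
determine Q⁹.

[[−98419, −196840], [39368, 78737]]

tr Q = −2 and det Q = −3, so the characteristic polynomial is λ² − (−2)λ + (−3) with roots 1 and −3.
Eigenvectors give P = [[−2, 5], [1, −2]] with P⁻¹ = [[2, 5], [1, 2]], and Q = P·diag(1, −3)·P⁻¹.
Then Q⁹ = P·diag(1, −19683)·P⁻¹ = [[−2, −98415], [1, 39366]] · [[2, 5], [1, 2]] = [[−98419, −196840], [39368, 78737]].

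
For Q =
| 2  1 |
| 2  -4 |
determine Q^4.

[[44, -48], [-96, 332]]

Q^2 = [[6, -2], [-4, 18]]
Q^3 = [[8, 14], [28, -76]]
Q^4 = [[44, -48], [-96, 332]]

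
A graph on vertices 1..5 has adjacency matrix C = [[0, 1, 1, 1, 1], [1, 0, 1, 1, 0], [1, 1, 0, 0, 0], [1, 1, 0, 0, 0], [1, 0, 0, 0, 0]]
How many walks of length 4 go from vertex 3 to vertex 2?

The number of length-4 walks from vertex 3 to vertex 2 is entry (3,2) of C^4, where C is the adjacency matrix.
C^2 = [[4, 2, 1, 1, 0], [2, 3, 1, 1, 1], [1, 1, 2, 2, 1], [1, 1, 2, 2, 1], [0, 1, 1, 1, 1]]
C^3 = [[4, 6, 6, 6, 4], [6, 4, 5, 5, 2], [6, 5, 2, 2, 1], [6, 5, 2, 2, 1], [4, 2, 1, 1, 0]]
C^4 = [[22, 16, 10, 10, 4], [16, 16, 10, 10, 6], [10, 10, 11, 11, 6], [10, 10, 11, 11, 6], [4, 6, 6, 6, 4]]

10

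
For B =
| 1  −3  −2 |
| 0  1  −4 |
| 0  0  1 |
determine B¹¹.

[[1, −33, 638], [0, 1, −44], [0, 0, 1]]

B = I + N where N = [[0, −3, −2], [0, 0, −4], [0, 0, 0]] is strictly upper-triangular, so N³ = 0.
(I + N)¹¹ = I + 11·N + 55·N² = [[1, −33, 638], [0, 1, −44], [0, 0, 1]].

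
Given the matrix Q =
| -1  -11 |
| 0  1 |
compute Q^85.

[[-1, -11], [0, 1]]

Q² = I (check: tr Q = 0 and det Q = -1), so Q^85 = Q since 85 is odd.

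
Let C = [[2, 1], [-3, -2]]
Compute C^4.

[[1, 0], [0, 1]]

C² = I (check: tr C = 0 and det C = -1), so C^4 = I since 4 is even.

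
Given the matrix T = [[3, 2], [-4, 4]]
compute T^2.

[[1, 14], [-28, 8]]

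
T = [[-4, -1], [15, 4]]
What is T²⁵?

[[-4, -1], [15, 4]]

T² = I (check: tr T = 0 and det T = -1), so T²⁵ = T since 25 is odd.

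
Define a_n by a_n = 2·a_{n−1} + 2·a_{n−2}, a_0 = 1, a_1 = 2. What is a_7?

With companion matrix Q = [[2, 2], [1, 0]], [a_n, a_{n−1}]ᵀ = Q·[a_{n−1}, a_{n−2}]ᵀ, so [a_7, a_6]ᵀ = Q^6·[a_1, a_0]ᵀ.
Q^6 = [[328, 240], [120, 88]], giving [a_7, a_6]ᵀ = [[896], [328]].

896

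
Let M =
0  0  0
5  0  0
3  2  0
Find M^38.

M is strictly triangular, hence nilpotent: M^3 = 0, so M^38 = 0.

[[0, 0, 0], [0, 0, 0], [0, 0, 0]]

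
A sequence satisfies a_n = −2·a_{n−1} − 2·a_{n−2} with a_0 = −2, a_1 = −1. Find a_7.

With companion matrix A = [[−2, −2], [1, 0]], [a_n, a_{n−1}]ᵀ = A·[a_{n−1}, a_{n−2}]ᵀ, so [a_7, a_6]ᵀ = A^6·[a_1, a_0]ᵀ.
A^6 = [[−8, −16], [8, 8]], giving [a_7, a_6]ᵀ = [[40], [−24]].

40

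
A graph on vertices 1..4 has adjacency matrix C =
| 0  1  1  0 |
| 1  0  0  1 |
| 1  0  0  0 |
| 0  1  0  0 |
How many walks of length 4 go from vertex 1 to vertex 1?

The number of length-4 walks from vertex 1 to vertex 1 is entry (1,1) of C^4, where C is the adjacency matrix.
C^2 = [[2, 0, 0, 1], [0, 2, 1, 0], [0, 1, 1, 0], [1, 0, 0, 1]]
C^3 = [[0, 3, 2, 0], [3, 0, 0, 2], [2, 0, 0, 1], [0, 2, 1, 0]]
C^4 = [[5, 0, 0, 3], [0, 5, 3, 0], [0, 3, 2, 0], [3, 0, 0, 2]]

5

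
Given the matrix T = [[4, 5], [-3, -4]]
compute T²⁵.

T² = I (check: tr T = 0 and det T = -1), so T²⁵ = T since 25 is odd.

[[4, 5], [-3, -4]]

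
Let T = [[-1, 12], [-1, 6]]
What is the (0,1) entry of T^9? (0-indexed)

tr T = 5 and det T = 6, so the characteristic polynomial is λ² − (5)λ + (6) with roots 3 and 2.
Eigenvectors give P = [[-3, -4], [-1, -1]] with P⁻¹ = [[1, -4], [-1, 3]], and T = P·diag(3, 2)·P⁻¹.
Then T^9 = P·diag(19683, 512)·P⁻¹ = [[-59049, -2048], [-19683, -512]] · [[1, -4], [-1, 3]] = [[-57001, 230052], [-19171, 77196]].

230052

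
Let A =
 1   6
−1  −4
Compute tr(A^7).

−129

tr A = −3 and det A = 2, so the characteristic polynomial is λ² − (−3)λ + (2) with roots −2 and −1.
Eigenvectors give P = [[2, 3], [−1, −1]] with P⁻¹ = [[−1, −3], [1, 2]], and A = P·diag(−2, −1)·P⁻¹.
Then A^7 = P·diag(−128, −1)·P⁻¹ = [[−256, −3], [128, 1]] · [[−1, −3], [1, 2]] = [[253, 762], [−127, −382]].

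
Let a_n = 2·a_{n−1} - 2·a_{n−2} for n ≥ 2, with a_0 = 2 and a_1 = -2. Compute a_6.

32

With companion matrix M = [[2, -2], [1, 0]], [a_n, a_{n−1}]ᵀ = M·[a_{n−1}, a_{n−2}]ᵀ, so [a_6, a_5]ᵀ = M^5·[a_1, a_0]ᵀ.
M^5 = [[-8, 8], [-4, 0]], giving [a_6, a_5]ᵀ = [[32], [8]].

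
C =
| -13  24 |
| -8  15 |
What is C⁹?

tr C = 2 and det C = -3, so the characteristic polynomial is λ² − (2)λ + (-3) with roots 3 and -1.
Eigenvectors give P = [[-3, 2], [-2, 1]] with P⁻¹ = [[1, -2], [2, -3]], and C = P·diag(3, -1)·P⁻¹.
Then C⁹ = P·diag(19683, -1)·P⁻¹ = [[-59049, -2], [-39366, -1]] · [[1, -2], [2, -3]] = [[-59053, 118104], [-39368, 78735]].

[[-59053, 118104], [-39368, 78735]]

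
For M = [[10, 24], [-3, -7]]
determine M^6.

[[568, 1512], [-189, -503]]

tr M = 3 and det M = 2, so the characteristic polynomial is λ² − (3)λ + (2) with roots 2 and 1.
Eigenvectors give P = [[-3, -8], [1, 3]] with P⁻¹ = [[-3, -8], [1, 3]], and M = P·diag(2, 1)·P⁻¹.
Then M^6 = P·diag(64, 1)·P⁻¹ = [[-192, -8], [64, 3]] · [[-3, -8], [1, 3]] = [[568, 1512], [-189, -503]].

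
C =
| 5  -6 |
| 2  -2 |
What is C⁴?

[[61, -90], [30, -44]]

tr C = 3 and det C = 2, so the characteristic polynomial is λ² − (3)λ + (2) with roots 2 and 1.
Eigenvectors give P = [[2, -3], [1, -2]] with P⁻¹ = [[2, -3], [1, -2]], and C = P·diag(2, 1)·P⁻¹.
Then C⁴ = P·diag(16, 1)·P⁻¹ = [[32, -3], [16, -2]] · [[2, -3], [1, -2]] = [[61, -90], [30, -44]].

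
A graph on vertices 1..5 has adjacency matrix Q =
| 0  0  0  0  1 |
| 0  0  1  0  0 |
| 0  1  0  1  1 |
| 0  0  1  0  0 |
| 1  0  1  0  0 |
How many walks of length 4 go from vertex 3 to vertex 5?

The number of length-4 walks from vertex 3 to vertex 5 is entry (3,5) of Q^4, where Q is the adjacency matrix.
Q^2 = [[1, 0, 1, 0, 0], [0, 1, 0, 1, 1], [1, 0, 3, 0, 0], [0, 1, 0, 1, 1], [0, 1, 0, 1, 2]]
Q^3 = [[0, 1, 0, 1, 2], [1, 0, 3, 0, 0], [0, 3, 0, 3, 4], [1, 0, 3, 0, 0], [2, 0, 4, 0, 0]]
Q^4 = [[2, 0, 4, 0, 0], [0, 3, 0, 3, 4], [4, 0, 10, 0, 0], [0, 3, 0, 3, 4], [0, 4, 0, 4, 6]]

0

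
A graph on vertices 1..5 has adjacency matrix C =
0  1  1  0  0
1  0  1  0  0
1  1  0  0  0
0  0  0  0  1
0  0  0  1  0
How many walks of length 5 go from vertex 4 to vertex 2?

The number of length-5 walks from vertex 4 to vertex 2 is entry (4,2) of C⁵, where C is the adjacency matrix.
C² = [[2, 1, 1, 0, 0], [1, 2, 1, 0, 0], [1, 1, 2, 0, 0], [0, 0, 0, 1, 0], [0, 0, 0, 0, 1]]
C³ = [[2, 3, 3, 0, 0], [3, 2, 3, 0, 0], [3, 3, 2, 0, 0], [0, 0, 0, 0, 1], [0, 0, 0, 1, 0]]
C⁴ = [[6, 5, 5, 0, 0], [5, 6, 5, 0, 0], [5, 5, 6, 0, 0], [0, 0, 0, 1, 0], [0, 0, 0, 0, 1]]
C⁵ = [[10, 11, 11, 0, 0], [11, 10, 11, 0, 0], [11, 11, 10, 0, 0], [0, 0, 0, 0, 1], [0, 0, 0, 1, 0]]

0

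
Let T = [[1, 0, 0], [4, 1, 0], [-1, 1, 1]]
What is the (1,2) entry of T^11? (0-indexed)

T = I + N where N = [[0, 0, 0], [4, 0, 0], [-1, 1, 0]] is strictly lower-triangular, so N^3 = 0.
(I + N)^11 = I + 11·N + 55·N^2 = [[1, 0, 0], [44, 1, 0], [209, 11, 1]].

0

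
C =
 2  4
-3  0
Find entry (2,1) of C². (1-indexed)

-6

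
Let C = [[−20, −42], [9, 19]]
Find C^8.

tr C = −1 and det C = −2, so the characteristic polynomial is λ² − (−1)λ + (−2) with roots 1 and −2.
Eigenvectors give P = [[2, −7], [−1, 3]] with P⁻¹ = [[−3, −7], [−1, −2]], and C = P·diag(1, −2)·P⁻¹.
Then C^8 = P·diag(1, 256)·P⁻¹ = [[2, −1792], [−1, 768]] · [[−3, −7], [−1, −2]] = [[1786, 3570], [−765, −1529]].

[[1786, 3570], [−765, −1529]]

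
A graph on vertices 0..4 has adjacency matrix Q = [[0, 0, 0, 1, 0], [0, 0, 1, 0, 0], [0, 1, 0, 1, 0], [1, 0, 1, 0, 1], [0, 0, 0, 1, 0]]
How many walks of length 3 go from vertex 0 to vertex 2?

The number of length-3 walks from vertex 0 to vertex 2 is entry (0,2) of Q³, where Q is the adjacency matrix.
Q² = [[1, 0, 1, 0, 1], [0, 1, 0, 1, 0], [1, 0, 2, 0, 1], [0, 1, 0, 3, 0], [1, 0, 1, 0, 1]]
Q³ = [[0, 1, 0, 3, 0], [1, 0, 2, 0, 1], [0, 2, 0, 4, 0], [3, 0, 4, 0, 3], [0, 1, 0, 3, 0]]

0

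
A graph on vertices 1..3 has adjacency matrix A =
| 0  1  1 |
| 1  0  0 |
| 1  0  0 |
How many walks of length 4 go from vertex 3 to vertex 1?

0

The number of length-4 walks from vertex 3 to vertex 1 is entry (3,1) of A⁴, where A is the adjacency matrix.
A² = [[2, 0, 0], [0, 1, 1], [0, 1, 1]]
A³ = [[0, 2, 2], [2, 0, 0], [2, 0, 0]]
A⁴ = [[4, 0, 0], [0, 2, 2], [0, 2, 2]]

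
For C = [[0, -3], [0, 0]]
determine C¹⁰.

[[0, 0], [0, 0]]

C is strictly triangular, hence nilpotent: C² = 0, so C¹⁰ = 0.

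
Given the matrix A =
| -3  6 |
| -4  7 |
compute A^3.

tr A = 4 and det A = 3, so the characteristic polynomial is λ² − (4)λ + (3) with roots 3 and 1.
Eigenvectors give P = [[1, 3], [1, 2]] with P⁻¹ = [[-2, 3], [1, -1]], and A = P·diag(3, 1)·P⁻¹.
Then A^3 = P·diag(27, 1)·P⁻¹ = [[27, 3], [27, 2]] · [[-2, 3], [1, -1]] = [[-51, 78], [-52, 79]].

[[-51, 78], [-52, 79]]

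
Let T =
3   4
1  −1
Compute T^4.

T^2 = [[13, 8], [2, 5]]
T^3 = [[47, 44], [11, 3]]
T^4 = [[185, 144], [36, 41]]

[[185, 144], [36, 41]]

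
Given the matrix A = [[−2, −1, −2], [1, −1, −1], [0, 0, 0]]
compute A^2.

[[3, 3, 5], [−3, 0, −1], [0, 0, 0]]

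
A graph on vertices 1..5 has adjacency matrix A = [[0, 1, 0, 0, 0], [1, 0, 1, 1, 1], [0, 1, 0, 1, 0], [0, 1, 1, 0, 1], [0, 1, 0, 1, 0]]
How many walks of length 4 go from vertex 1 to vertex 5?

6

The number of length-4 walks from vertex 1 to vertex 5 is entry (1,5) of A⁴, where A is the adjacency matrix.
A² = [[1, 0, 1, 1, 1], [0, 4, 1, 2, 1], [1, 1, 2, 1, 2], [1, 2, 1, 3, 1], [1, 1, 2, 1, 2]]
A³ = [[0, 4, 1, 2, 1], [4, 4, 6, 6, 6], [1, 6, 2, 5, 2], [2, 6, 5, 4, 5], [1, 6, 2, 5, 2]]
A⁴ = [[4, 4, 6, 6, 6], [4, 22, 10, 16, 10], [6, 10, 11, 10, 11], [6, 16, 10, 16, 10], [6, 10, 11, 10, 11]]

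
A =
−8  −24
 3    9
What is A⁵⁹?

A² = A (a projection; rank 1, trace 1), so A⁵⁹ = A.

[[−8, −24], [3, 9]]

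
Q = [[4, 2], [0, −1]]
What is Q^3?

Q^2 = [[16, 6], [0, 1]]
Q^3 = [[64, 26], [0, −1]]

[[64, 26], [0, −1]]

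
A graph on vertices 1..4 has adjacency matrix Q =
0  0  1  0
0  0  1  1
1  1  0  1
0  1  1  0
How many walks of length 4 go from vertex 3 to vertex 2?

The number of length-4 walks from vertex 3 to vertex 2 is entry (3,2) of Q⁴, where Q is the adjacency matrix.
Q² = [[1, 1, 0, 1], [1, 2, 1, 1], [0, 1, 3, 1], [1, 1, 1, 2]]
Q³ = [[0, 1, 3, 1], [1, 2, 4, 3], [3, 4, 2, 4], [1, 3, 4, 2]]
Q⁴ = [[3, 4, 2, 4], [4, 7, 6, 6], [2, 6, 11, 6], [4, 6, 6, 7]]

6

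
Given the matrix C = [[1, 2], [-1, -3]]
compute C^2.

[[-1, -4], [2, 7]]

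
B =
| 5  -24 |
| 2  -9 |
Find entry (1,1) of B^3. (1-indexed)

tr B = -4 and det B = 3, so the characteristic polynomial is λ² − (-4)λ + (3) with roots -1 and -3.
Eigenvectors give P = [[4, 3], [1, 1]] with P⁻¹ = [[1, -3], [-1, 4]], and B = P·diag(-1, -3)·P⁻¹.
Then B^3 = P·diag(-1, -27)·P⁻¹ = [[-4, -81], [-1, -27]] · [[1, -3], [-1, 4]] = [[77, -312], [26, -105]].

77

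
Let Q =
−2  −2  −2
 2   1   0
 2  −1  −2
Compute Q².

[[−4, 4, 8], [−2, −3, −4], [−10, −3, 0]]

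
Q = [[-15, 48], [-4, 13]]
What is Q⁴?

[[321, -960], [80, -239]]

tr Q = -2 and det Q = -3, so the characteristic polynomial is λ² − (-2)λ + (-3) with roots -3 and 1.
Eigenvectors give P = [[-4, -3], [-1, -1]] with P⁻¹ = [[-1, 3], [1, -4]], and Q = P·diag(-3, 1)·P⁻¹.
Then Q⁴ = P·diag(81, 1)·P⁻¹ = [[-324, -3], [-81, -1]] · [[-1, 3], [1, -4]] = [[321, -960], [80, -239]].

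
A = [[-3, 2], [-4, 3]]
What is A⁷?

[[-3, 2], [-4, 3]]

A² = I (check: tr A = 0 and det A = -1), so A⁷ = A since 7 is odd.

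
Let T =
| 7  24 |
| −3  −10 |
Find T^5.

tr T = −3 and det T = 2, so the characteristic polynomial is λ² − (−3)λ + (2) with roots −2 and −1.
Eigenvectors give P = [[−8, −3], [3, 1]] with P⁻¹ = [[1, 3], [−3, −8]], and T = P·diag(−2, −1)·P⁻¹.
Then T^5 = P·diag(−32, −1)·P⁻¹ = [[256, 3], [−96, −1]] · [[1, 3], [−3, −8]] = [[247, 744], [−93, −280]].

[[247, 744], [−93, −280]]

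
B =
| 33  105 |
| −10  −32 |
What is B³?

tr B = 1 and det B = −6, so the characteristic polynomial is λ² − (1)λ + (−6) with roots −2 and 3.
Eigenvectors give P = [[−3, 7], [1, −2]] with P⁻¹ = [[2, 7], [1, 3]], and B = P·diag(−2, 3)·P⁻¹.
Then B³ = P·diag(−8, 27)·P⁻¹ = [[24, 189], [−8, −54]] · [[2, 7], [1, 3]] = [[237, 735], [−70, −218]].

[[237, 735], [−70, −218]]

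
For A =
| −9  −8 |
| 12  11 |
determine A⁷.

tr A = 2 and det A = −3, so the characteristic polynomial is λ² − (2)λ + (−3) with roots 3 and −1.
Eigenvectors give P = [[−2, 1], [3, −1]] with P⁻¹ = [[1, 1], [3, 2]], and A = P·diag(3, −1)·P⁻¹.
Then A⁷ = P·diag(2187, −1)·P⁻¹ = [[−4374, −1], [6561, 1]] · [[1, 1], [3, 2]] = [[−4377, −4376], [6564, 6563]].

[[−4377, −4376], [6564, 6563]]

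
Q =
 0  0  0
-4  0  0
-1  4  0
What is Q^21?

Q is strictly triangular, hence nilpotent: Q^3 = 0, so Q^21 = 0.

[[0, 0, 0], [0, 0, 0], [0, 0, 0]]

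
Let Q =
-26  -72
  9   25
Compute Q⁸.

[[2296, 6120], [-765, -2039]]

tr Q = -1 and det Q = -2, so the characteristic polynomial is λ² − (-1)λ + (-2) with roots 1 and -2.
Eigenvectors give P = [[-8, -3], [3, 1]] with P⁻¹ = [[1, 3], [-3, -8]], and Q = P·diag(1, -2)·P⁻¹.
Then Q⁸ = P·diag(1, 256)·P⁻¹ = [[-8, -768], [3, 256]] · [[1, 3], [-3, -8]] = [[2296, 6120], [-765, -2039]].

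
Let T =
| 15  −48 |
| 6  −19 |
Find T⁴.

[[−639, 1920], [−240, 721]]

tr T = −4 and det T = 3, so the characteristic polynomial is λ² − (−4)λ + (3) with roots −1 and −3.
Eigenvectors give P = [[3, −8], [1, −3]] with P⁻¹ = [[3, −8], [1, −3]], and T = P·diag(−1, −3)·P⁻¹.
Then T⁴ = P·diag(1, 81)·P⁻¹ = [[3, −648], [1, −243]] · [[3, −8], [1, −3]] = [[−639, 1920], [−240, 721]].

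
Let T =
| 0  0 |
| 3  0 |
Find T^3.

[[0, 0], [0, 0]]

T is strictly triangular, hence nilpotent: T^2 = 0, so T^3 = 0.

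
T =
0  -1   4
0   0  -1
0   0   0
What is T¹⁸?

T is strictly triangular, hence nilpotent: T³ = 0, so T¹⁸ = 0.

[[0, 0, 0], [0, 0, 0], [0, 0, 0]]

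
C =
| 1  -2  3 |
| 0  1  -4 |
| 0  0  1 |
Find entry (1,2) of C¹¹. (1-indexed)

C = I + N where N = [[0, -2, 3], [0, 0, -4], [0, 0, 0]] is strictly upper-triangular, so N³ = 0.
(I + N)¹¹ = I + 11·N + 55·N² = [[1, -22, 473], [0, 1, -44], [0, 0, 1]].

-22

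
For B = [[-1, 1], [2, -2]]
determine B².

[[3, -3], [-6, 6]]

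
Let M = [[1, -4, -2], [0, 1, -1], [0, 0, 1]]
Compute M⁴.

M = I + N where N = [[0, -4, -2], [0, 0, -1], [0, 0, 0]] is strictly upper-triangular, so N³ = 0.
(I + N)⁴ = I + 4·N + 6·N² = [[1, -16, 16], [0, 1, -4], [0, 0, 1]].

[[1, -16, 16], [0, 1, -4], [0, 0, 1]]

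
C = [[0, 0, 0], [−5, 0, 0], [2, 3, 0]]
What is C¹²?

[[0, 0, 0], [0, 0, 0], [0, 0, 0]]

C is strictly triangular, hence nilpotent: C³ = 0, so C¹² = 0.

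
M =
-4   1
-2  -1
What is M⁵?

[[-454, 211], [-422, 179]]

tr M = -5 and det M = 6, so the characteristic polynomial is λ² − (-5)λ + (6) with roots -2 and -3.
Eigenvectors give P = [[1, 1], [2, 1]] with P⁻¹ = [[-1, 1], [2, -1]], and M = P·diag(-2, -3)·P⁻¹.
Then M⁵ = P·diag(-32, -243)·P⁻¹ = [[-32, -243], [-64, -243]] · [[-1, 1], [2, -1]] = [[-454, 211], [-422, 179]].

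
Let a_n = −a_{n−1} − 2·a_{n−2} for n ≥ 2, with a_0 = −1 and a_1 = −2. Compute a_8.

With companion matrix T = [[−1, −2], [1, 0]], [a_n, a_{n−1}]ᵀ = T·[a_{n−1}, a_{n−2}]ᵀ, so [a_8, a_7]ᵀ = T⁷·[a_1, a_0]ᵀ.
T⁷ = [[3, −14], [7, 10]], giving [a_8, a_7]ᵀ = [[8], [−24]].

8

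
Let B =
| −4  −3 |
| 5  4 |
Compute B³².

B² = I (check: tr B = 0 and det B = −1), so B³² = I since 32 is even.

[[1, 0], [0, 1]]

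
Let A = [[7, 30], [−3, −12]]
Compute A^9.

[[172027, 575130], [−57513, −192222]]

tr A = −5 and det A = 6, so the characteristic polynomial is λ² − (−5)λ + (6) with roots −2 and −3.
Eigenvectors give P = [[−10, 3], [3, −1]] with P⁻¹ = [[−1, −3], [−3, −10]], and A = P·diag(−2, −3)·P⁻¹.
Then A^9 = P·diag(−512, −19683)·P⁻¹ = [[5120, −59049], [−1536, 19683]] · [[−1, −3], [−3, −10]] = [[172027, 575130], [−57513, −192222]].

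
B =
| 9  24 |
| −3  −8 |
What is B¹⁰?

B² = B (a projection; rank 1, trace 1), so B¹⁰ = B.

[[9, 24], [−3, −8]]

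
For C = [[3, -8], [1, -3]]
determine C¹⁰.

[[1, 0], [0, 1]]

C² = I (check: tr C = 0 and det C = -1), so C¹⁰ = I since 10 is even.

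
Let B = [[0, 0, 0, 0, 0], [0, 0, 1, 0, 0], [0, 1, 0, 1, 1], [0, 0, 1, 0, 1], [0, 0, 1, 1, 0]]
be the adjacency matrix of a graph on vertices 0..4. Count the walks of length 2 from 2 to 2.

The number of length-2 walks from vertex 2 to vertex 2 is entry (2,2) of B^2, where B is the adjacency matrix.
B^2 = [[0, 0, 0, 0, 0], [0, 1, 0, 1, 1], [0, 0, 3, 1, 1], [0, 1, 1, 2, 1], [0, 1, 1, 1, 2]]

3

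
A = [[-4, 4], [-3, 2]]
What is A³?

A² = [[4, -8], [6, -8]]
A³ = [[8, 0], [0, 8]]

[[8, 0], [0, 8]]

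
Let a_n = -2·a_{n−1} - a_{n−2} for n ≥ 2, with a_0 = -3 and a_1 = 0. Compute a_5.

With companion matrix T = [[-2, -1], [1, 0]], [a_n, a_{n−1}]ᵀ = T·[a_{n−1}, a_{n−2}]ᵀ, so [a_5, a_4]ᵀ = T⁴·[a_1, a_0]ᵀ.
T⁴ = [[5, 4], [-4, -3]], giving [a_5, a_4]ᵀ = [[-12], [9]].

-12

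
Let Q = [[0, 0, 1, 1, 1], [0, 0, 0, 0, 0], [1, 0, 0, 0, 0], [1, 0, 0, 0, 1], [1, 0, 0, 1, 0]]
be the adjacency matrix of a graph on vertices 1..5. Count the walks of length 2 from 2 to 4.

0

The number of length-2 walks from vertex 2 to vertex 4 is entry (2,4) of Q², where Q is the adjacency matrix.
Q² = [[3, 0, 0, 1, 1], [0, 0, 0, 0, 0], [0, 0, 1, 1, 1], [1, 0, 1, 2, 1], [1, 0, 1, 1, 2]]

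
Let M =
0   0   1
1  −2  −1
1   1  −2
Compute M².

[[1, 1, −2], [−3, 3, 5], [−1, −4, 4]]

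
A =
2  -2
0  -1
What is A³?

A² = [[4, -2], [0, 1]]
A³ = [[8, -6], [0, -1]]

[[8, -6], [0, -1]]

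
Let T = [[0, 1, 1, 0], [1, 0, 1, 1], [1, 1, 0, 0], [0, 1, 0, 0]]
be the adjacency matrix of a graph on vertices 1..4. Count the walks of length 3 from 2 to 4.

The number of length-3 walks from vertex 2 to vertex 4 is entry (2,4) of T^3, where T is the adjacency matrix.
T^2 = [[2, 1, 1, 1], [1, 3, 1, 0], [1, 1, 2, 1], [1, 0, 1, 1]]
T^3 = [[2, 4, 3, 1], [4, 2, 4, 3], [3, 4, 2, 1], [1, 3, 1, 0]]

3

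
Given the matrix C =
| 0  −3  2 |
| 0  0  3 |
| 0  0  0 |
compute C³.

[[0, 0, 0], [0, 0, 0], [0, 0, 0]]

C is strictly triangular, hence nilpotent: C³ = 0, so C³ = 0.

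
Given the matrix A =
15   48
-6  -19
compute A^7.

[[17487, 52464], [-6558, -19675]]

tr A = -4 and det A = 3, so the characteristic polynomial is λ² − (-4)λ + (3) with roots -3 and -1.
Eigenvectors give P = [[-8, -3], [3, 1]] with P⁻¹ = [[1, 3], [-3, -8]], and A = P·diag(-3, -1)·P⁻¹.
Then A^7 = P·diag(-2187, -1)·P⁻¹ = [[17496, 3], [-6561, -1]] · [[1, 3], [-3, -8]] = [[17487, 52464], [-6558, -19675]].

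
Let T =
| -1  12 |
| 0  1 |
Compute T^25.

T² = I (check: tr T = 0 and det T = -1), so T^25 = T since 25 is odd.

[[-1, 12], [0, 1]]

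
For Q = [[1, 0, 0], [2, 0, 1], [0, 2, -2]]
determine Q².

[[1, 0, 0], [2, 2, -2], [4, -4, 6]]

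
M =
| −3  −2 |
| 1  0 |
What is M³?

[[−15, −14], [7, 6]]

tr M = −3 and det M = 2, so the characteristic polynomial is λ² − (−3)λ + (2) with roots −2 and −1.
Eigenvectors give P = [[2, −1], [−1, 1]] with P⁻¹ = [[1, 1], [1, 2]], and M = P·diag(−2, −1)·P⁻¹.
Then M³ = P·diag(−8, −1)·P⁻¹ = [[−16, 1], [8, −1]] · [[1, 1], [1, 2]] = [[−15, −14], [7, 6]].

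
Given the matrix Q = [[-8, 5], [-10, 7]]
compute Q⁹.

[[-39878, 20195], [-40390, 20707]]

tr Q = -1 and det Q = -6, so the characteristic polynomial is λ² − (-1)λ + (-6) with roots 2 and -3.
Eigenvectors give P = [[1, 1], [2, 1]] with P⁻¹ = [[-1, 1], [2, -1]], and Q = P·diag(2, -3)·P⁻¹.
Then Q⁹ = P·diag(512, -19683)·P⁻¹ = [[512, -19683], [1024, -19683]] · [[-1, 1], [2, -1]] = [[-39878, 20195], [-40390, 20707]].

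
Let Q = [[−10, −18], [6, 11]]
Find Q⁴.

[[−44, −90], [30, 61]]

tr Q = 1 and det Q = −2, so the characteristic polynomial is λ² − (1)λ + (−2) with roots 2 and −1.
Eigenvectors give P = [[−3, −2], [2, 1]] with P⁻¹ = [[1, 2], [−2, −3]], and Q = P·diag(2, −1)·P⁻¹.
Then Q⁴ = P·diag(16, 1)·P⁻¹ = [[−48, −2], [32, 1]] · [[1, 2], [−2, −3]] = [[−44, −90], [30, 61]].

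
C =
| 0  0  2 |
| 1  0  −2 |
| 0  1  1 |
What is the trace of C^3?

C^2 = [[0, 2, 2], [0, −2, 0], [1, 1, −1]]
C^3 = [[2, 2, −2], [−2, 0, 4], [1, −1, −1]]

1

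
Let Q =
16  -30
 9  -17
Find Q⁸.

[[-1274, 2550], [-765, 1531]]

tr Q = -1 and det Q = -2, so the characteristic polynomial is λ² − (-1)λ + (-2) with roots 1 and -2.
Eigenvectors give P = [[2, -5], [1, -3]] with P⁻¹ = [[3, -5], [1, -2]], and Q = P·diag(1, -2)·P⁻¹.
Then Q⁸ = P·diag(1, 256)·P⁻¹ = [[2, -1280], [1, -768]] · [[3, -5], [1, -2]] = [[-1274, 2550], [-765, 1531]].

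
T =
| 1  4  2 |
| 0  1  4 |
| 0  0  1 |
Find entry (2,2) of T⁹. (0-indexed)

1

T = I + N where N = [[0, 4, 2], [0, 0, 4], [0, 0, 0]] is strictly upper-triangular, so N³ = 0.
(I + N)⁹ = I + 9·N + 36·N² = [[1, 36, 594], [0, 1, 36], [0, 0, 1]].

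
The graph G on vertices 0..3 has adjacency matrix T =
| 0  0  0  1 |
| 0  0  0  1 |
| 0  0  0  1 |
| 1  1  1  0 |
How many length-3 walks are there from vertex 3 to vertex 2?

3

The number of length-3 walks from vertex 3 to vertex 2 is entry (3,2) of T³, where T is the adjacency matrix.
T² = [[1, 1, 1, 0], [1, 1, 1, 0], [1, 1, 1, 0], [0, 0, 0, 3]]
T³ = [[0, 0, 0, 3], [0, 0, 0, 3], [0, 0, 0, 3], [3, 3, 3, 0]]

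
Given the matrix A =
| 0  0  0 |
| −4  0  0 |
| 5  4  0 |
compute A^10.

[[0, 0, 0], [0, 0, 0], [0, 0, 0]]

A is strictly triangular, hence nilpotent: A^3 = 0, so A^10 = 0.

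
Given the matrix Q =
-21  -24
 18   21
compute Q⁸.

tr Q = 0 and det Q = -9, so the characteristic polynomial is λ² − (0)λ + (-9) with roots -3 and 3.
Eigenvectors give P = [[4, -1], [-3, 1]] with P⁻¹ = [[1, 1], [3, 4]], and Q = P·diag(-3, 3)·P⁻¹.
Then Q⁸ = P·diag(6561, 6561)·P⁻¹ = [[26244, -6561], [-19683, 6561]] · [[1, 1], [3, 4]] = [[6561, 0], [0, 6561]].

[[6561, 0], [0, 6561]]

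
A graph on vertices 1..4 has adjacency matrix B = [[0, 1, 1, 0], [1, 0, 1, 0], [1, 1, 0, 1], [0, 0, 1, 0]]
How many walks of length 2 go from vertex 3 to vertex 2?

1

The number of length-2 walks from vertex 3 to vertex 2 is entry (3,2) of B^2, where B is the adjacency matrix.
B^2 = [[2, 1, 1, 1], [1, 2, 1, 1], [1, 1, 3, 0], [1, 1, 0, 1]]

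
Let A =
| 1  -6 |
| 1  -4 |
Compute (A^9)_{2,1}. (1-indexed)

tr A = -3 and det A = 2, so the characteristic polynomial is λ² − (-3)λ + (2) with roots -2 and -1.
Eigenvectors give P = [[2, -3], [1, -1]] with P⁻¹ = [[-1, 3], [-1, 2]], and A = P·diag(-2, -1)·P⁻¹.
Then A^9 = P·diag(-512, -1)·P⁻¹ = [[-1024, 3], [-512, 1]] · [[-1, 3], [-1, 2]] = [[1021, -3066], [511, -1534]].

511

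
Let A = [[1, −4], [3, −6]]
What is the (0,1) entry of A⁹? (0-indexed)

tr A = −5 and det A = 6, so the characteristic polynomial is λ² − (−5)λ + (6) with roots −3 and −2.
Eigenvectors give P = [[−1, −4], [−1, −3]] with P⁻¹ = [[3, −4], [−1, 1]], and A = P·diag(−3, −2)·P⁻¹.
Then A⁹ = P·diag(−19683, −512)·P⁻¹ = [[19683, 2048], [19683, 1536]] · [[3, −4], [−1, 1]] = [[57001, −76684], [57513, −77196]].

−76684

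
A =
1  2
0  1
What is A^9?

[[1, 18], [0, 1]]

A = I + N where N = [[0, 2], [0, 0]] is strictly upper-triangular, so N^2 = 0.
(I + N)^9 = I + 9·N = [[1, 18], [0, 1]].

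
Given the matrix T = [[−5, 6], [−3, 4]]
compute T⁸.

tr T = −1 and det T = −2, so the characteristic polynomial is λ² − (−1)λ + (−2) with roots 1 and −2.
Eigenvectors give P = [[1, 2], [1, 1]] with P⁻¹ = [[−1, 2], [1, −1]], and T = P·diag(1, −2)·P⁻¹.
Then T⁸ = P·diag(1, 256)·P⁻¹ = [[1, 512], [1, 256]] · [[−1, 2], [1, −1]] = [[511, −510], [255, −254]].

[[511, −510], [255, −254]]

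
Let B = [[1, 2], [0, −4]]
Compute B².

[[1, −6], [0, 16]]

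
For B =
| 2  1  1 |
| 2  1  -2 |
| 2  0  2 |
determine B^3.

[[26, 11, 6], [2, 5, -12], [32, 10, 16]]

B^2 = [[8, 3, 2], [2, 3, -4], [8, 2, 6]]
B^3 = [[26, 11, 6], [2, 5, -12], [32, 10, 16]]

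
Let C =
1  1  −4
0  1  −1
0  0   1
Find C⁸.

C = I + N where N = [[0, 1, −4], [0, 0, −1], [0, 0, 0]] is strictly upper-triangular, so N³ = 0.
(I + N)⁸ = I + 8·N + 28·N² = [[1, 8, −60], [0, 1, −8], [0, 0, 1]].

[[1, 8, −60], [0, 1, −8], [0, 0, 1]]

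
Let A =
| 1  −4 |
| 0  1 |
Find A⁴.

[[1, −16], [0, 1]]

A = I + N where N = [[0, −4], [0, 0]] is strictly upper-triangular, so N² = 0.
(I + N)⁴ = I + 4·N = [[1, −16], [0, 1]].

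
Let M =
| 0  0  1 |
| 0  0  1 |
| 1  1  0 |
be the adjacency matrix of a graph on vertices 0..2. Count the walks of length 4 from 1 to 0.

2

The number of length-4 walks from vertex 1 to vertex 0 is entry (1,0) of M⁴, where M is the adjacency matrix.
M² = [[1, 1, 0], [1, 1, 0], [0, 0, 2]]
M³ = [[0, 0, 2], [0, 0, 2], [2, 2, 0]]
M⁴ = [[2, 2, 0], [2, 2, 0], [0, 0, 4]]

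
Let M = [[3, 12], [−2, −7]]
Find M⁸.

tr M = −4 and det M = 3, so the characteristic polynomial is λ² − (−4)λ + (3) with roots −1 and −3.
Eigenvectors give P = [[3, −2], [−1, 1]] with P⁻¹ = [[1, 2], [1, 3]], and M = P·diag(−1, −3)·P⁻¹.
Then M⁸ = P·diag(1, 6561)·P⁻¹ = [[3, −13122], [−1, 6561]] · [[1, 2], [1, 3]] = [[−13119, −39360], [6560, 19681]].

[[−13119, −39360], [6560, 19681]]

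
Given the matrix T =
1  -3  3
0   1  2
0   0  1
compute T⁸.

[[1, -24, -144], [0, 1, 16], [0, 0, 1]]

T = I + N where N = [[0, -3, 3], [0, 0, 2], [0, 0, 0]] is strictly upper-triangular, so N³ = 0.
(I + N)⁸ = I + 8·N + 28·N² = [[1, -24, -144], [0, 1, 16], [0, 0, 1]].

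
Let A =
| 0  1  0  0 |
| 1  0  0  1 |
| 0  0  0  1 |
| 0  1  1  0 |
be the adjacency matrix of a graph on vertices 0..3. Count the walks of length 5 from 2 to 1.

The number of length-5 walks from vertex 2 to vertex 1 is entry (2,1) of A⁵, where A is the adjacency matrix.
A² = [[1, 0, 0, 1], [0, 2, 1, 0], [0, 1, 1, 0], [1, 0, 0, 2]]
A³ = [[0, 2, 1, 0], [2, 0, 0, 3], [1, 0, 0, 2], [0, 3, 2, 0]]
A⁴ = [[2, 0, 0, 3], [0, 5, 3, 0], [0, 3, 2, 0], [3, 0, 0, 5]]
A⁵ = [[0, 5, 3, 0], [5, 0, 0, 8], [3, 0, 0, 5], [0, 8, 5, 0]]

0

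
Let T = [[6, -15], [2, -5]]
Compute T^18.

T² = T (a projection; rank 1, trace 1), so T^18 = T.

[[6, -15], [2, -5]]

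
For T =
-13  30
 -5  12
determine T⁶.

[[2059, -3990], [665, -1266]]

tr T = -1 and det T = -6, so the characteristic polynomial is λ² − (-1)λ + (-6) with roots -3 and 2.
Eigenvectors give P = [[-3, -2], [-1, -1]] with P⁻¹ = [[-1, 2], [1, -3]], and T = P·diag(-3, 2)·P⁻¹.
Then T⁶ = P·diag(729, 64)·P⁻¹ = [[-2187, -128], [-729, -64]] · [[-1, 2], [1, -3]] = [[2059, -3990], [665, -1266]].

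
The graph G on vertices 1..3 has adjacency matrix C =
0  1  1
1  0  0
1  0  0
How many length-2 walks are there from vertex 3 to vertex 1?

The number of length-2 walks from vertex 3 to vertex 1 is entry (3,1) of C^2, where C is the adjacency matrix.
C^2 = [[2, 0, 0], [0, 1, 1], [0, 1, 1]]

0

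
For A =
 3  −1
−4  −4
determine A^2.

[[13, 1], [4, 20]]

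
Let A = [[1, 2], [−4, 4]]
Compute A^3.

[[−47, 26], [−52, −8]]

A^2 = [[−7, 10], [−20, 8]]
A^3 = [[−47, 26], [−52, −8]]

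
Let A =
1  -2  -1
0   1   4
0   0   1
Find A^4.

A = I + N where N = [[0, -2, -1], [0, 0, 4], [0, 0, 0]] is strictly upper-triangular, so N^3 = 0.
(I + N)^4 = I + 4·N + 6·N^2 = [[1, -8, -52], [0, 1, 16], [0, 0, 1]].

[[1, -8, -52], [0, 1, 16], [0, 0, 1]]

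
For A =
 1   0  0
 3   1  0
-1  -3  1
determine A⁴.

[[1, 0, 0], [12, 1, 0], [-58, -12, 1]]

A = I + N where N = [[0, 0, 0], [3, 0, 0], [-1, -3, 0]] is strictly lower-triangular, so N³ = 0.
(I + N)⁴ = I + 4·N + 6·N² = [[1, 0, 0], [12, 1, 0], [-58, -12, 1]].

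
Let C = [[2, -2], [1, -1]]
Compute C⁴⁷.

[[2, -2], [1, -1]]

C² = C (a projection; rank 1, trace 1), so C⁴⁷ = C.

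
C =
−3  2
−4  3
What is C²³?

[[−3, 2], [−4, 3]]

C² = I (check: tr C = 0 and det C = −1), so C²³ = C since 23 is odd.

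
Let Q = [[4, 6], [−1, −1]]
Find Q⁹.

[[1534, 3066], [−511, −1021]]

tr Q = 3 and det Q = 2, so the characteristic polynomial is λ² − (3)λ + (2) with roots 1 and 2.
Eigenvectors give P = [[−2, −3], [1, 1]] with P⁻¹ = [[1, 3], [−1, −2]], and Q = P·diag(1, 2)·P⁻¹.
Then Q⁹ = P·diag(1, 512)·P⁻¹ = [[−2, −1536], [1, 512]] · [[1, 3], [−1, −2]] = [[1534, 3066], [−511, −1021]].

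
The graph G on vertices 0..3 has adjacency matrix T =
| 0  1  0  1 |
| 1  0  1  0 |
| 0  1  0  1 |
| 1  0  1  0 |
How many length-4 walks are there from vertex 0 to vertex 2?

8

The number of length-4 walks from vertex 0 to vertex 2 is entry (0,2) of T^4, where T is the adjacency matrix.
T^2 = [[2, 0, 2, 0], [0, 2, 0, 2], [2, 0, 2, 0], [0, 2, 0, 2]]
T^3 = [[0, 4, 0, 4], [4, 0, 4, 0], [0, 4, 0, 4], [4, 0, 4, 0]]
T^4 = [[8, 0, 8, 0], [0, 8, 0, 8], [8, 0, 8, 0], [0, 8, 0, 8]]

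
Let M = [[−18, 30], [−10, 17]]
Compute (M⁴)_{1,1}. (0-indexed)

tr M = −1 and det M = −6, so the characteristic polynomial is λ² − (−1)λ + (−6) with roots 2 and −3.
Eigenvectors give P = [[3, 2], [2, 1]] with P⁻¹ = [[−1, 2], [2, −3]], and M = P·diag(2, −3)·P⁻¹.
Then M⁴ = P·diag(16, 81)·P⁻¹ = [[48, 162], [32, 81]] · [[−1, 2], [2, −3]] = [[276, −390], [130, −179]].

−179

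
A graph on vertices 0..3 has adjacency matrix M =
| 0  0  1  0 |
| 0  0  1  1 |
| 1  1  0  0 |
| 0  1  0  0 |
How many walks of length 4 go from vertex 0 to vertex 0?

The number of length-4 walks from vertex 0 to vertex 0 is entry (0,0) of M⁴, where M is the adjacency matrix.
M² = [[1, 1, 0, 0], [1, 2, 0, 0], [0, 0, 2, 1], [0, 0, 1, 1]]
M³ = [[0, 0, 2, 1], [0, 0, 3, 2], [2, 3, 0, 0], [1, 2, 0, 0]]
M⁴ = [[2, 3, 0, 0], [3, 5, 0, 0], [0, 0, 5, 3], [0, 0, 3, 2]]

2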